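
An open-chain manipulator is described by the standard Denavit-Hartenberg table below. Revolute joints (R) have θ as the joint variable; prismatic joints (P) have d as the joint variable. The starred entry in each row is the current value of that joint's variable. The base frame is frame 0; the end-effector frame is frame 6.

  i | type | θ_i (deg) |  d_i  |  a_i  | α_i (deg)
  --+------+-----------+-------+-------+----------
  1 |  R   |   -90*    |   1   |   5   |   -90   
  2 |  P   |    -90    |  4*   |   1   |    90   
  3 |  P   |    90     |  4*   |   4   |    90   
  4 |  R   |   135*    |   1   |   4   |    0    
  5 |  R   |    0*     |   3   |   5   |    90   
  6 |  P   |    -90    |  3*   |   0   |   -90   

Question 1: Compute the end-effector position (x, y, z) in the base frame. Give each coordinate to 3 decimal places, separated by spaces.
3.757 7.485 6.000

after link 1: o_1 = (0.0000, -5.0000, 1.0000)
after link 2: o_2 = (4.0000, -5.0000, 2.0000)
after link 3: o_3 = (8.0000, -1.0000, 2.0000)
after link 4: o_4 = (5.1716, 1.8284, 3.0000)
after link 5: o_5 = (1.6360, 5.3640, 6.0000)
after link 6: o_6 = (3.7574, 7.4853, 6.0000)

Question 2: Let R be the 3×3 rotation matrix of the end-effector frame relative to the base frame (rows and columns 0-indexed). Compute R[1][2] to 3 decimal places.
End-effector z-axis (col 2 of R) = (-0.7071,0.7071,-0.0000)
R[1][2] = 0.7071

0.707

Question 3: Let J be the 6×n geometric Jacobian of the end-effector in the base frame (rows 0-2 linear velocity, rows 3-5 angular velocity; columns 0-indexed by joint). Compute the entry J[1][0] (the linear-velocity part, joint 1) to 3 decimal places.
3.757

axis z_0 = ẑ; lever o_n−o_0 = (3.7574,7.4853,6.0000)
cross product → J_v[:, 0] = (-7.4853,3.7574,0.0000)
J_ω[:, 0] = z_0
entry J[1][0] = 3.7574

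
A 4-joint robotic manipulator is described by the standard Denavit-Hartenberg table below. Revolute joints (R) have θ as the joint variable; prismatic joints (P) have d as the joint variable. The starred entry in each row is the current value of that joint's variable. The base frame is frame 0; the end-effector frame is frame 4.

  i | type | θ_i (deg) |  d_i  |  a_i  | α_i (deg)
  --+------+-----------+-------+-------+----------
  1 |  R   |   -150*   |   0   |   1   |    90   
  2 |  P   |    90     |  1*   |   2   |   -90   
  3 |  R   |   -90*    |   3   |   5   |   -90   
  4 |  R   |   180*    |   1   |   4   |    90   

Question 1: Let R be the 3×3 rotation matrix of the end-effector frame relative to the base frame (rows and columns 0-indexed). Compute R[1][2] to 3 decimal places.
-0.500

End-effector z-axis (col 2 of R) = (-0.8660,-0.5000,0.0000)
R[1][2] = -0.5000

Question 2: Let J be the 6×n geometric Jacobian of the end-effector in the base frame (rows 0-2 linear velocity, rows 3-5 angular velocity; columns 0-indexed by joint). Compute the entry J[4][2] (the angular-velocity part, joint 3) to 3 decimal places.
axis z_2 = (0.8660,0.5000,0.0000); lever o_n−o_2 = (2.0981,2.3660,1.0000)
cross product → J_v[:, 2] = (0.5000,-0.8660,1.0000)
J_ω[:, 2] = z_2
entry J[4][2] = 0.5000

0.500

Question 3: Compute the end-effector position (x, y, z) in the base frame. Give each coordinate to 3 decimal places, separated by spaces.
0.732 2.732 3.000

after link 1: o_1 = (-0.8660, -0.5000, 0.0000)
after link 2: o_2 = (-1.3660, 0.3660, 2.0000)
after link 3: o_3 = (-1.2679, 6.1962, 2.0000)
after link 4: o_4 = (0.7321, 2.7321, 3.0000)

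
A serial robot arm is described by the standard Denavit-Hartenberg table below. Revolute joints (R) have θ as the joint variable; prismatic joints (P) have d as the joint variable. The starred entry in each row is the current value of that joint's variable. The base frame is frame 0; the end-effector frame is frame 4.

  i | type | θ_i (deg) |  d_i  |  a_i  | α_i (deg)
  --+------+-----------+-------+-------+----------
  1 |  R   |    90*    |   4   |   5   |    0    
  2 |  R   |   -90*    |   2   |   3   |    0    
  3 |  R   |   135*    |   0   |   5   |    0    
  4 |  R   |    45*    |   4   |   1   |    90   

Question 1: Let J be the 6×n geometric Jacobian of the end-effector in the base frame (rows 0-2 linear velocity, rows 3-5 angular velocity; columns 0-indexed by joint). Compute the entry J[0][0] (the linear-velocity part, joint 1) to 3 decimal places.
-8.536

axis z_0 = ẑ; lever o_n−o_0 = (-1.5355,8.5355,10.0000)
cross product → J_v[:, 0] = (-8.5355,-1.5355,0.0000)
J_ω[:, 0] = z_0
entry J[0][0] = -8.5355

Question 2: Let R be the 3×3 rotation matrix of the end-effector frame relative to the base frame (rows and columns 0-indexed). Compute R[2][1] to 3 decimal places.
End-effector y-axis (col 1 of R) = (-0.0000,-0.0000,1.0000)
R[2][1] = 1.0000

1.000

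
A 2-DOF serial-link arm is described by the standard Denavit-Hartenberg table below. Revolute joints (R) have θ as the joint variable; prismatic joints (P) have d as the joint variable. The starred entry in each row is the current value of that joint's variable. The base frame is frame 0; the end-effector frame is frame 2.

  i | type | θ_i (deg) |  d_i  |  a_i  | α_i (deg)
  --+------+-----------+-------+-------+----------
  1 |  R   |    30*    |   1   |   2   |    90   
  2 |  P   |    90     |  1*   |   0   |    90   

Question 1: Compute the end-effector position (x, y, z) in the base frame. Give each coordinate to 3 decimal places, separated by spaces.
after link 1: o_1 = (1.7321, 1.0000, 1.0000)
after link 2: o_2 = (2.2321, 0.1340, 1.0000)

2.232 0.134 1.000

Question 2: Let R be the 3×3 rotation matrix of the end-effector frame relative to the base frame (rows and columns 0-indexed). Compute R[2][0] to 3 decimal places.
End-effector x-axis (col 0 of R) = (0.0000,0.0000,1.0000)
R[2][0] = 1.0000

1.000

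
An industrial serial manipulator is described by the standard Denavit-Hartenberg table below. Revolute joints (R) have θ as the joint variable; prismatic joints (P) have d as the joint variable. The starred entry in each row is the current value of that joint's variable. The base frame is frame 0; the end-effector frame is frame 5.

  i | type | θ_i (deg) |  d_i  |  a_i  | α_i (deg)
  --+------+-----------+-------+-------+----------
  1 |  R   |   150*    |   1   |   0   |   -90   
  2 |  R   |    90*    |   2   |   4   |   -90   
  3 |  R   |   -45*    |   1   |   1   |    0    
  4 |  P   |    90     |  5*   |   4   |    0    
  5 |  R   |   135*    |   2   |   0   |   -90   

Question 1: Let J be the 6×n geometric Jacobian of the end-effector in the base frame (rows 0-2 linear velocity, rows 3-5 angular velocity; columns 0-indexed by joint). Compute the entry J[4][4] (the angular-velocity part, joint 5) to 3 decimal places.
axis z_4 = (0.8660,-0.5000,-0.0000); lever o_n−o_4 = (1.7321,-1.0000,0.0000)
cross product → J_v[:, 4] = (-0.0000,-0.0000,0.0000)
J_ω[:, 4] = z_4
entry J[4][4] = -0.5000

-0.500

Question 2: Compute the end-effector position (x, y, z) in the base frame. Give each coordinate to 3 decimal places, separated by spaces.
6.989 -3.895 -6.536

after link 1: o_1 = (0.0000, 0.0000, 1.0000)
after link 2: o_2 = (-1.0000, -1.7321, -3.0000)
after link 3: o_3 = (-0.4875, -2.8444, -3.7071)
after link 4: o_4 = (5.2568, -2.8949, -6.5355)
after link 5: o_5 = (6.9889, -3.8949, -6.5355)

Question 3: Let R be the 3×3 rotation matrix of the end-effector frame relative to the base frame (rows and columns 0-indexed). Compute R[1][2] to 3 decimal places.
End-effector z-axis (col 2 of R) = (-0.5000,-0.8660,-0.0000)
R[1][2] = -0.8660

-0.866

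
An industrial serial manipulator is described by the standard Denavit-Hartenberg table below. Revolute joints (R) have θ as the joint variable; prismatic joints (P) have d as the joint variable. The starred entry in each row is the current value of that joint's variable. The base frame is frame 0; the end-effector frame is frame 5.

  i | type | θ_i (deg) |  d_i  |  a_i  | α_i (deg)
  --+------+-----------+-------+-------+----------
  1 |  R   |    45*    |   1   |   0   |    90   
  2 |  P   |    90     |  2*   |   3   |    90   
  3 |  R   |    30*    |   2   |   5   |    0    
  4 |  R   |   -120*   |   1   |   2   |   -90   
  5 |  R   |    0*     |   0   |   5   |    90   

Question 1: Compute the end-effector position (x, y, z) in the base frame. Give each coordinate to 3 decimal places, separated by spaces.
after link 1: o_1 = (0.0000, 0.0000, 1.0000)
after link 2: o_2 = (1.4142, -1.4142, 4.0000)
after link 3: o_3 = (4.5962, -1.7678, 8.3301)
after link 4: o_4 = (3.8891, 0.3536, 8.3301)
after link 5: o_5 = (0.3536, 3.8891, 8.3301)

0.354 3.889 8.330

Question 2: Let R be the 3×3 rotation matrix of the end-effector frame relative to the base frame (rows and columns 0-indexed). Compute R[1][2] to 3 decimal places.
End-effector z-axis (col 2 of R) = (0.7071,0.7071,-0.0000)
R[1][2] = 0.7071

0.707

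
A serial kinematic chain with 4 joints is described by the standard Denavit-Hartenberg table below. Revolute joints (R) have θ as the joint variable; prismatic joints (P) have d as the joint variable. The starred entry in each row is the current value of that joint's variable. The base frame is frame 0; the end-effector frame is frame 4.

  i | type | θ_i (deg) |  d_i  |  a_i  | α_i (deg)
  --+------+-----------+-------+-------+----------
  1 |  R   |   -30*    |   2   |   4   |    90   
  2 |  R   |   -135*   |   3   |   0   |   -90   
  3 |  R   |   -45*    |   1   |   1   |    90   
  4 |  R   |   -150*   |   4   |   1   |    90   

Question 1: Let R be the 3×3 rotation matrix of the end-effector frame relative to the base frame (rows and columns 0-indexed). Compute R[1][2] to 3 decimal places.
End-effector z-axis (col 2 of R) = (0.9236,-0.1250,-0.3624)
R[1][2] = -0.1250

-0.125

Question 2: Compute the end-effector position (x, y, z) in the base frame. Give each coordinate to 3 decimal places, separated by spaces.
after link 1: o_1 = (3.4641, -2.0000, 2.0000)
after link 2: o_2 = (1.9641, -4.5981, 2.0000)
after link 3: o_3 = (1.7899, -5.3140, 0.7929)
after link 4: o_4 = (2.4827, -8.2729, 3.5795)

2.483 -8.273 3.579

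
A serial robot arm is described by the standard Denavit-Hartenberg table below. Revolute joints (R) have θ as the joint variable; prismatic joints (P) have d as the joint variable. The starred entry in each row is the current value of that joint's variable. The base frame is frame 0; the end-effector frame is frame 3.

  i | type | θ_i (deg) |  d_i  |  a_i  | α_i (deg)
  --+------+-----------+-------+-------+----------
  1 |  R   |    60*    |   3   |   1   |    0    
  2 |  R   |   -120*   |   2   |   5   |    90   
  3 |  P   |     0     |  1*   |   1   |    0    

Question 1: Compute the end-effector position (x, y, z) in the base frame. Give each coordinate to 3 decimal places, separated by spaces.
2.634 -4.830 5.000

after link 1: o_1 = (0.5000, 0.8660, 3.0000)
after link 2: o_2 = (3.0000, -3.4641, 5.0000)
after link 3: o_3 = (2.6340, -4.8301, 5.0000)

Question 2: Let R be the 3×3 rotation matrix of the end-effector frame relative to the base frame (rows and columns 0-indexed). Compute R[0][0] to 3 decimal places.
End-effector x-axis (col 0 of R) = (0.5000,-0.8660,0.0000)
R[0][0] = 0.5000

0.500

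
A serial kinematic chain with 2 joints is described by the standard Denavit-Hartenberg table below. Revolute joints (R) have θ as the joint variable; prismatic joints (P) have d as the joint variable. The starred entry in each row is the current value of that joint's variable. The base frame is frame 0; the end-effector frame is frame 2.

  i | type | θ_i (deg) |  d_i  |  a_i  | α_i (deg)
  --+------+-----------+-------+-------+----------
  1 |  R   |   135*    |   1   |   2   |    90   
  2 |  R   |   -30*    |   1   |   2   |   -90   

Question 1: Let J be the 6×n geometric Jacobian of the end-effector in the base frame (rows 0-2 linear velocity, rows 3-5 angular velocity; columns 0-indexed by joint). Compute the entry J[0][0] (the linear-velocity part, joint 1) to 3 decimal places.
axis z_0 = ẑ; lever o_n−o_0 = (-1.9319,3.3461,0.0000)
cross product → J_v[:, 0] = (-3.3461,-1.9319,0.0000)
J_ω[:, 0] = z_0
entry J[0][0] = -3.3461

-3.346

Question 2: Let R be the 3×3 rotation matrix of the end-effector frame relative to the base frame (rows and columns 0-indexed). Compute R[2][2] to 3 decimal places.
End-effector z-axis (col 2 of R) = (-0.3536,0.3536,0.8660)
R[2][2] = 0.8660

0.866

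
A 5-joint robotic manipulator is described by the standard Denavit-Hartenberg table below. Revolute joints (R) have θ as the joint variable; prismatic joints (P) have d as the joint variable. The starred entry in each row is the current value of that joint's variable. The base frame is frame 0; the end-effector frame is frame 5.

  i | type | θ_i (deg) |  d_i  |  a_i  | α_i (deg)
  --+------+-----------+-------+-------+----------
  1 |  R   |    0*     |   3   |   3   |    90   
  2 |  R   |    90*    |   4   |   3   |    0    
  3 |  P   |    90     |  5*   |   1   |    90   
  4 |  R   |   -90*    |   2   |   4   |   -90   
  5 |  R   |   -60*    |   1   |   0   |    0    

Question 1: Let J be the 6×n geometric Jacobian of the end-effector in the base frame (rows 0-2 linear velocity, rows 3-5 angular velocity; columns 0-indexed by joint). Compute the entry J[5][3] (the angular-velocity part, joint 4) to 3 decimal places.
axis z_3 = (0.0000,-0.0000,1.0000); lever o_n−o_3 = (-1.0000,4.0000,2.0000)
cross product → J_v[:, 3] = (-4.0000,-1.0000,0.0000)
J_ω[:, 3] = z_3
entry J[5][3] = 1.0000

1.000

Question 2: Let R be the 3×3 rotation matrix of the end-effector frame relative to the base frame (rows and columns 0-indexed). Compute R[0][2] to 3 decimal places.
-1.000

End-effector z-axis (col 2 of R) = (-1.0000,-0.0000,0.0000)
R[0][2] = -1.0000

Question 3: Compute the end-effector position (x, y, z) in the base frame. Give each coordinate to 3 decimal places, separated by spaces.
after link 1: o_1 = (3.0000, 0.0000, 3.0000)
after link 2: o_2 = (3.0000, -4.0000, 6.0000)
after link 3: o_3 = (2.0000, -9.0000, 6.0000)
after link 4: o_4 = (2.0000, -5.0000, 8.0000)
after link 5: o_5 = (1.0000, -5.0000, 8.0000)

1.000 -5.000 8.000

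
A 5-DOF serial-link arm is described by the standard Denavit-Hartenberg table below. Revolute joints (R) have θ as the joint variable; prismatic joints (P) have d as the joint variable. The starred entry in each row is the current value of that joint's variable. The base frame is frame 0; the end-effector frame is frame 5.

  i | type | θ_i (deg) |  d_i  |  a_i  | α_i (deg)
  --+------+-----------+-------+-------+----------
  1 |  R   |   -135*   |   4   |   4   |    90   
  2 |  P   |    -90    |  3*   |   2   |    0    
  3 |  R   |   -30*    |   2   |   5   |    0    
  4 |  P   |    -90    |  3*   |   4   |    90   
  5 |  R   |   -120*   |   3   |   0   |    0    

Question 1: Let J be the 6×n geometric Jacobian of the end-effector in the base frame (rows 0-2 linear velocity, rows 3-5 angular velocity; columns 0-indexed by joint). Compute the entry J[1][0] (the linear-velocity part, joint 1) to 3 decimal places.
axis z_0 = ẑ; lever o_n−o_0 = (-5.3287,5.9850,2.2679)
cross product → J_v[:, 0] = (-5.9850,-5.3287,0.0000)
J_ω[:, 0] = z_0
entry J[1][0] = -5.3287

-5.329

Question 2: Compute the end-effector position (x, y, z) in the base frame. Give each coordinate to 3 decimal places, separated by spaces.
-5.329 5.985 2.268

after link 1: o_1 = (-2.8284, -2.8284, 4.0000)
after link 2: o_2 = (-4.9497, -0.7071, 2.0000)
after link 3: o_3 = (-4.5962, 2.4749, -2.3301)
after link 4: o_4 = (-4.2680, 7.0457, -0.3301)
after link 5: o_5 = (-5.3287, 5.9850, 2.2679)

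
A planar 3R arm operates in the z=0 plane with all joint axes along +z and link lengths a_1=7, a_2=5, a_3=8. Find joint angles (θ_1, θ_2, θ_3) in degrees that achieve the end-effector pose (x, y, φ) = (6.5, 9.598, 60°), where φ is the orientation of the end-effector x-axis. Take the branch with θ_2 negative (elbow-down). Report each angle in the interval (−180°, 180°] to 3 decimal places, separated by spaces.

wrist centre = target − a_3·(cos φ, sin φ) = (2.5000, 2.6698)
cos θ_2 = (13.3778−7²−5²)/(2·7·5) = -0.8660; θ_2 = -150.0007° (elbow-down)
β = atan2(2.6698,2.5000) = 46.8811°; ψ = atan2(-2.4999,2.6698) = -43.1178°
θ_1 = β − ψ = 89.9989°
θ_3 = φ − θ_1 − θ_2 = 120.0017° (wrapped to (-180°,180°])

89.999 -150.001 120.002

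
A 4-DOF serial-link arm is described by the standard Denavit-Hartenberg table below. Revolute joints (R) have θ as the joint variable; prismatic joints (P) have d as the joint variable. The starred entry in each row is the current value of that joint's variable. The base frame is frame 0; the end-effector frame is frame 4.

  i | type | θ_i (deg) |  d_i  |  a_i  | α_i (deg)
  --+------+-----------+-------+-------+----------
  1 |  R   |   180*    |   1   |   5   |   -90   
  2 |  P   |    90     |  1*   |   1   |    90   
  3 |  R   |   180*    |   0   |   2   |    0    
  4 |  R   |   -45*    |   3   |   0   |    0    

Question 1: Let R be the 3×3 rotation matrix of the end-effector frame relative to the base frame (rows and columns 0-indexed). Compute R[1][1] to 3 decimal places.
End-effector y-axis (col 1 of R) = (0.0000,0.7071,0.7071)
R[1][1] = 0.7071

0.707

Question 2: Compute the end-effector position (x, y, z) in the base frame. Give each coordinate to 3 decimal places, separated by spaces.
after link 1: o_1 = (-5.0000, 0.0000, 1.0000)
after link 2: o_2 = (-5.0000, -1.0000, 0.0000)
after link 3: o_3 = (-5.0000, -1.0000, 2.0000)
after link 4: o_4 = (-8.0000, -1.0000, 2.0000)

-8.000 -1.000 2.000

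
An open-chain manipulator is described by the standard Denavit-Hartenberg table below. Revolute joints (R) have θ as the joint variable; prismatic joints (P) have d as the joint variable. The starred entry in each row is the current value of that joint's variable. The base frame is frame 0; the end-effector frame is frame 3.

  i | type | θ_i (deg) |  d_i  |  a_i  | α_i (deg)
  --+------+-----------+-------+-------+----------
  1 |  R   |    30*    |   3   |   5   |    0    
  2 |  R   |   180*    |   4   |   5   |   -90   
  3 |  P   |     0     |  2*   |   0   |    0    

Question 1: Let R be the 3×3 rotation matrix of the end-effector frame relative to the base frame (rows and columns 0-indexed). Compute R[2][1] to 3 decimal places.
End-effector y-axis (col 1 of R) = (0.0000,-0.0000,-1.0000)
R[2][1] = -1.0000

-1.000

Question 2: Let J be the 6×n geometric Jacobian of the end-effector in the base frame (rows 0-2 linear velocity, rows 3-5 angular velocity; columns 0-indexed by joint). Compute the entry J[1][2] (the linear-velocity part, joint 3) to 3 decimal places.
prismatic axis z_2 = (0.5000,-0.8660,0.0000)
J_v[:, 2] = z_2; J_ω[:, 2] = (0,0,0)
entry J[1][2] = -0.8660

-0.866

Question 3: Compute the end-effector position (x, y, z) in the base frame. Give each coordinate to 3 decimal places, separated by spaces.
after link 1: o_1 = (4.3301, 2.5000, 3.0000)
after link 2: o_2 = (-0.0000, 0.0000, 7.0000)
after link 3: o_3 = (1.0000, -1.7321, 7.0000)

1.000 -1.732 7.000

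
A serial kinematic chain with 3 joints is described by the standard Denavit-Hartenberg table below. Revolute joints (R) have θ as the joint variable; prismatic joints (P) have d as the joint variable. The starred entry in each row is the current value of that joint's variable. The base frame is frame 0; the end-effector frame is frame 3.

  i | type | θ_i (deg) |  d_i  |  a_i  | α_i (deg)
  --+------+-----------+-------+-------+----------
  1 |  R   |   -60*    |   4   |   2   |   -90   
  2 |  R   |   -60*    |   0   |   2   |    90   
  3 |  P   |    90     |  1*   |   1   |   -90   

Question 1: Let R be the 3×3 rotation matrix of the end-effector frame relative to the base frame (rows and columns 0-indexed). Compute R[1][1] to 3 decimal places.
End-effector y-axis (col 1 of R) = (0.4330,-0.7500,-0.5000)
R[1][1] = -0.7500

-0.750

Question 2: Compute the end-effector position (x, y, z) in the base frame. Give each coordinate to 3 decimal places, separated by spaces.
after link 1: o_1 = (1.0000, -1.7321, 4.0000)
after link 2: o_2 = (1.5000, -2.5981, 5.7321)
after link 3: o_3 = (1.9330, -1.3481, 6.2321)

1.933 -1.348 6.232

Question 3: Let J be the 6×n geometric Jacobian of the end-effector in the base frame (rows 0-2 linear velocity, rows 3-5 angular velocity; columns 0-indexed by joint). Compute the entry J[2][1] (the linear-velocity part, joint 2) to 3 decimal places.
-0.134

axis z_1 = (0.8660,0.5000,0.0000); lever o_n−o_1 = (0.9330,0.3840,2.2321)
cross product → J_v[:, 1] = (1.1160,-1.9330,-0.1340)
J_ω[:, 1] = z_1
entry J[2][1] = -0.1340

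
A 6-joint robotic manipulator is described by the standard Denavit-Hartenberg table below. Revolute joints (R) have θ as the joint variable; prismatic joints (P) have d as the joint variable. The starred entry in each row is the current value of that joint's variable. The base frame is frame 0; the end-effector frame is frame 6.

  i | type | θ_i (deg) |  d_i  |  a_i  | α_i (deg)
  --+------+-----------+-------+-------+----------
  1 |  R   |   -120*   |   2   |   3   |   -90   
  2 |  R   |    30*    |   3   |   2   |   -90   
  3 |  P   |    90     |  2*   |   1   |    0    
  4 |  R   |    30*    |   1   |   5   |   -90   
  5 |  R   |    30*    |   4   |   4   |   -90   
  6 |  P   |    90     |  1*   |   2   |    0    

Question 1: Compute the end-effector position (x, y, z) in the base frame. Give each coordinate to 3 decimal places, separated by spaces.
-3.233 2.194 3.741

after link 1: o_1 = (-1.5000, -2.5981, 2.0000)
after link 2: o_2 = (0.2321, -5.5981, 1.0000)
after link 3: o_3 = (-0.1340, -4.2321, -0.7321)
after link 4: o_4 = (-2.5514, 0.2410, -0.3481)
after link 5: o_5 = (-1.6675, 3.7721, 3.9821)
after link 6: o_6 = (-3.2333, 2.1941, 3.7410)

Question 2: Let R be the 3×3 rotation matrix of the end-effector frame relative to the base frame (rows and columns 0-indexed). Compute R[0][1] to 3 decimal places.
End-effector y-axis (col 1 of R) = (0.5870,-0.4833,-0.6495)
R[0][1] = 0.5870

0.587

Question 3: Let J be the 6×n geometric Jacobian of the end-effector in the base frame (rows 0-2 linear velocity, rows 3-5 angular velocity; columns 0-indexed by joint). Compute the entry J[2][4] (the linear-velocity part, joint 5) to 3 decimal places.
axis z_4 = (0.8080,0.3995,0.4330); lever o_n−o_4 = (-0.6818,1.9530,4.0891)
cross product → J_v[:, 4] = (0.7880,-3.5993,1.8505)
J_ω[:, 4] = z_4
entry J[2][4] = 1.8505

1.850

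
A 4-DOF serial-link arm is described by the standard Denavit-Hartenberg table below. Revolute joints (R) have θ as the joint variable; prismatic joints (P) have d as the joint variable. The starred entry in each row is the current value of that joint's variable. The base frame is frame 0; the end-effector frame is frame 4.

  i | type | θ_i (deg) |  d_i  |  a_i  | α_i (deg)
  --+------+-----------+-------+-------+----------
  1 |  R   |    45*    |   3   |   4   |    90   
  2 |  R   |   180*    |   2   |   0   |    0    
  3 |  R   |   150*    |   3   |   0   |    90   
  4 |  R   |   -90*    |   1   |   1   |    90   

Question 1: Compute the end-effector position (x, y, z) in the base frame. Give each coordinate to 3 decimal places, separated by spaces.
after link 1: o_1 = (2.8284, 2.8284, 3.0000)
after link 2: o_2 = (4.2426, 1.4142, 3.0000)
after link 3: o_3 = (6.3640, -0.7071, 3.0000)
after link 4: o_4 = (5.3033, -0.3536, 2.1340)

5.303 -0.354 2.134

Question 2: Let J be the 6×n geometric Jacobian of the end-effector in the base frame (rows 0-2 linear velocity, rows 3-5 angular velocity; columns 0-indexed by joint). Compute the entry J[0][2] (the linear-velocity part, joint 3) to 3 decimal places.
axis z_2 = (0.7071,-0.7071,0.0000); lever o_n−o_2 = (1.0607,-1.7678,-0.8660)
cross product → J_v[:, 2] = (0.6124,0.6124,-0.5000)
J_ω[:, 2] = z_2
entry J[0][2] = 0.6124

0.612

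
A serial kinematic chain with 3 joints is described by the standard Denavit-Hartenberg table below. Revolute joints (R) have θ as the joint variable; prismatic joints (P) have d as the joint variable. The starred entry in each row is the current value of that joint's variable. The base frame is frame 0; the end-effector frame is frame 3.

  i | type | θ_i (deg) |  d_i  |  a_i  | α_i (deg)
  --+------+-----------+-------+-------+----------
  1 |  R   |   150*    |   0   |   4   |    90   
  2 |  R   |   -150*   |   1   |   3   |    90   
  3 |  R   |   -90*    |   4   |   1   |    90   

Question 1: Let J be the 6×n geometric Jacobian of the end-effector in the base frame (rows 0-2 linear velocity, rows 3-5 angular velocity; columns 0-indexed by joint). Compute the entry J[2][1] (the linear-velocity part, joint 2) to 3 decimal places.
axis z_1 = (0.5000,0.8660,0.0000); lever o_n−o_1 = (3.9821,-2.2990,1.9641)
cross product → J_v[:, 1] = (1.7010,-0.9821,-4.5981)
J_ω[:, 1] = z_1
entry J[2][1] = -4.5981

-4.598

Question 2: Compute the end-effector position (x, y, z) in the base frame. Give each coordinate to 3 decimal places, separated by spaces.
after link 1: o_1 = (-3.4641, 2.0000, 0.0000)
after link 2: o_2 = (-0.7141, 1.5670, -1.5000)
after link 3: o_3 = (0.5179, -0.2990, 1.9641)

0.518 -0.299 1.964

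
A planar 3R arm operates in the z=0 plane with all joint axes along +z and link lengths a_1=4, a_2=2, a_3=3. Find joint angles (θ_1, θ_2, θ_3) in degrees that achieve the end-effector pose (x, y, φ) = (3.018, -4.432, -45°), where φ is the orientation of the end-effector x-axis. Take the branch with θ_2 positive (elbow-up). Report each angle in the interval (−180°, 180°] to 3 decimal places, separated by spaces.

wrist centre = target − a_3·(cos φ, sin φ) = (0.8967, -2.3107)
cos θ_2 = (6.1433−4²−2²)/(2·4·2) = -0.8660; θ_2 = 150.0023° (elbow-up)
β = atan2(-2.3107,0.8967) = -68.7908°; ψ = atan2(0.9999,2.2679) = 23.7929°
θ_1 = β − ψ = -92.5837°
θ_3 = φ − θ_1 − θ_2 = -102.4186° (wrapped to (-180°,180°])

-92.584 150.002 -102.419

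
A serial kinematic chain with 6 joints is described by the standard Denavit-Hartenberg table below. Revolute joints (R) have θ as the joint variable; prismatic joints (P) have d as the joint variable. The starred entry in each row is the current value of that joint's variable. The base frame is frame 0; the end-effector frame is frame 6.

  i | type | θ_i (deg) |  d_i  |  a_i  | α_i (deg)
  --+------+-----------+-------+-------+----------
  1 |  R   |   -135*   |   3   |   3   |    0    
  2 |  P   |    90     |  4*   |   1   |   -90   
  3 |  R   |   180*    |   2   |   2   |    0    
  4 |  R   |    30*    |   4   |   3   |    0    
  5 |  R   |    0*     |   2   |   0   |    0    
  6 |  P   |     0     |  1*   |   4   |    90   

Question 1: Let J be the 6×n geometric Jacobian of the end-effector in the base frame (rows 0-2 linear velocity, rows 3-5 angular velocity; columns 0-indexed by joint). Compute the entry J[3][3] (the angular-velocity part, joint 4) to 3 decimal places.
0.707

axis z_3 = (0.7071,0.7071,0.0000); lever o_n−o_3 = (0.6631,9.2364,3.5000)
cross product → J_v[:, 3] = (2.4749,-2.4749,6.0622)
J_ω[:, 3] = z_3
entry J[3][3] = 0.7071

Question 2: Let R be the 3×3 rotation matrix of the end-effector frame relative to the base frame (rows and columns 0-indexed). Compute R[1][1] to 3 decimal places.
0.707

End-effector y-axis (col 1 of R) = (0.7071,0.7071,0.0000)
R[1][1] = 0.7071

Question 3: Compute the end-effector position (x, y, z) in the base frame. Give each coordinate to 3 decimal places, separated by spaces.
-0.751 9.236 10.500

after link 1: o_1 = (-2.1213, -2.1213, 3.0000)
after link 2: o_2 = (-1.4142, -2.8284, 7.0000)
after link 3: o_3 = (-1.4142, -0.0000, 7.0000)
after link 4: o_4 = (-0.4229, 4.6655, 8.5000)
after link 5: o_5 = (0.9913, 6.0798, 8.5000)
after link 6: o_6 = (-0.7511, 9.2364, 10.5000)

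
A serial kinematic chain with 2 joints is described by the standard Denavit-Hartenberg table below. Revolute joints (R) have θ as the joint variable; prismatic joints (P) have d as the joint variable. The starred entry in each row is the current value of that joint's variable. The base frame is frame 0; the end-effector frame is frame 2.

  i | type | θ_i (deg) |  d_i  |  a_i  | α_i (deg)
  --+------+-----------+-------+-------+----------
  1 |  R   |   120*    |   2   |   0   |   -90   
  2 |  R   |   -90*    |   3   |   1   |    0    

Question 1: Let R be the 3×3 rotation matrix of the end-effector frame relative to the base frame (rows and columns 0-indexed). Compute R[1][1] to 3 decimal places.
End-effector y-axis (col 1 of R) = (-0.5000,0.8660,-0.0000)
R[1][1] = 0.8660

0.866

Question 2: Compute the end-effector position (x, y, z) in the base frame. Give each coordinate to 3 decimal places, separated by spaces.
after link 1: o_1 = (0.0000, 0.0000, 2.0000)
after link 2: o_2 = (-2.5981, -1.5000, 3.0000)

-2.598 -1.500 3.000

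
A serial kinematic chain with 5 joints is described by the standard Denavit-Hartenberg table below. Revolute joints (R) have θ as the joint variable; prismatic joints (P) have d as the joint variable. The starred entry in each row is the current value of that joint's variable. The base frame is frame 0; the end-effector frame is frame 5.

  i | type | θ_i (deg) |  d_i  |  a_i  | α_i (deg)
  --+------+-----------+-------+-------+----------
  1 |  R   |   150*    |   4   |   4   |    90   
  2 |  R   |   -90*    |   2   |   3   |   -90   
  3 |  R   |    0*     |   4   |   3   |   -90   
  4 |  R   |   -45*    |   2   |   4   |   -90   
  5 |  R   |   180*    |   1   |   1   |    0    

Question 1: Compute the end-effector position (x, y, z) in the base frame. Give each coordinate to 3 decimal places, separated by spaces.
-8.153 4.707 -4.828

after link 1: o_1 = (-3.4641, 2.0000, 4.0000)
after link 2: o_2 = (-2.4641, 3.7321, 1.0000)
after link 3: o_3 = (-5.9282, 5.7321, -2.0000)
after link 4: o_4 = (-9.3777, 5.4142, -4.8284)
after link 5: o_5 = (-8.1529, 4.7071, -4.8284)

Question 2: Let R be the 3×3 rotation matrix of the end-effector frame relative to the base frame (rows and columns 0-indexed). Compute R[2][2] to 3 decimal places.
End-effector z-axis (col 2 of R) = (0.6124,-0.3536,-0.7071)
R[2][2] = -0.7071

-0.707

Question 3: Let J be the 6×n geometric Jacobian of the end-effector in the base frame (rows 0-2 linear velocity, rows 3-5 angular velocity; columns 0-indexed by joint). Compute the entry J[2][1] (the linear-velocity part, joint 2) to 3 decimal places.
5.414

axis z_1 = (0.5000,0.8660,0.0000); lever o_n−o_1 = (-4.6888,2.7071,-8.8284)
cross product → J_v[:, 1] = (-7.6456,4.4142,5.4142)
J_ω[:, 1] = z_1
entry J[2][1] = 5.4142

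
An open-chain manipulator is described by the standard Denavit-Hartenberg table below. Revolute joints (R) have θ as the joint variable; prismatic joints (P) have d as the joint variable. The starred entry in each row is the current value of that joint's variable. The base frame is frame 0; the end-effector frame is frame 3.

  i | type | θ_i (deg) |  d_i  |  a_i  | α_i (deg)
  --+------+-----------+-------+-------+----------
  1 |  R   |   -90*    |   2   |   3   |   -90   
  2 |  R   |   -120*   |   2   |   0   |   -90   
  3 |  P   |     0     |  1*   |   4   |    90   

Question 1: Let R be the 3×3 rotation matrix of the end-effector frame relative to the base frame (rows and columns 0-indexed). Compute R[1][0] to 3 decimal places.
End-effector x-axis (col 0 of R) = (-0.0000,0.5000,0.8660)
R[1][0] = 0.5000

0.500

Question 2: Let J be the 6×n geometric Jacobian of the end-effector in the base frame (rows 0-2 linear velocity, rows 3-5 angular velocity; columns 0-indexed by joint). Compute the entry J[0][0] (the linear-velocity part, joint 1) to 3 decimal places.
axis z_0 = ẑ; lever o_n−o_0 = (2.0000,-1.8660,5.9641)
cross product → J_v[:, 0] = (1.8660,2.0000,-0.0000)
J_ω[:, 0] = z_0
entry J[0][0] = 1.8660

1.866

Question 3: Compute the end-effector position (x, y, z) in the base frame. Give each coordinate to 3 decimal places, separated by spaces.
after link 1: o_1 = (0.0000, -3.0000, 2.0000)
after link 2: o_2 = (2.0000, -3.0000, 2.0000)
after link 3: o_3 = (2.0000, -1.8660, 5.9641)

2.000 -1.866 5.964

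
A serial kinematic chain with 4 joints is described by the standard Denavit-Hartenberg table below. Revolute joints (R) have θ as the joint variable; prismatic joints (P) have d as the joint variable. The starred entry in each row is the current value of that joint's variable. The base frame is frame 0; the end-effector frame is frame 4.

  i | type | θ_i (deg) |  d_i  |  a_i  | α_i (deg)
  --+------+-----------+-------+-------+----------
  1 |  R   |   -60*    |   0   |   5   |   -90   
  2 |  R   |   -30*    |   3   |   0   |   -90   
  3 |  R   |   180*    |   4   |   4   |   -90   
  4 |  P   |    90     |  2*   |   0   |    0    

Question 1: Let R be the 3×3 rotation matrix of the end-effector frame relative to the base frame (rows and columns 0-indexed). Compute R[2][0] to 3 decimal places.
0.866

End-effector x-axis (col 0 of R) = (-0.2500,0.4330,0.8660)
R[2][0] = 0.8660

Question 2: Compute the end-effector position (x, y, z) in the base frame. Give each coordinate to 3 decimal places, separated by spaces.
6.098 -0.562 -5.464

after link 1: o_1 = (2.5000, -4.3301, 0.0000)
after link 2: o_2 = (5.0981, -2.8301, 0.0000)
after link 3: o_3 = (4.3660, -1.5622, -5.4641)
after link 4: o_4 = (6.0981, -0.5622, -5.4641)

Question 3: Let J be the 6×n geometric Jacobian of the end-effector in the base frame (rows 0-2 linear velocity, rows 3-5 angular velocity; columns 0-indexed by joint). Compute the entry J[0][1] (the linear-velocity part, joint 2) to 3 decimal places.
axis z_1 = (0.8660,0.5000,0.0000); lever o_n−o_1 = (3.5981,3.7679,-5.4641)
cross product → J_v[:, 1] = (-2.7321,4.7321,1.4641)
J_ω[:, 1] = z_1
entry J[0][1] = -2.7321

-2.732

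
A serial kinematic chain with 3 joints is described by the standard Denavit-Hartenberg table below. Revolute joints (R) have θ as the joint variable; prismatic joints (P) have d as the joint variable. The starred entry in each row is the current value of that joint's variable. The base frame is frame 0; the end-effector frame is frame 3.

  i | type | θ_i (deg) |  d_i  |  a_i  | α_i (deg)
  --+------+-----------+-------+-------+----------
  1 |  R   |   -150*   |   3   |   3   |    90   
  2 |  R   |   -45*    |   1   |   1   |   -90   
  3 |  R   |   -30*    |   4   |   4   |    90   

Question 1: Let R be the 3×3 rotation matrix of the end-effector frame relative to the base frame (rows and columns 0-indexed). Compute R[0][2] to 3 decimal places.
End-effector z-axis (col 2 of R) = (-0.1268,0.9268,0.3536)
R[0][2] = -0.1268

-0.127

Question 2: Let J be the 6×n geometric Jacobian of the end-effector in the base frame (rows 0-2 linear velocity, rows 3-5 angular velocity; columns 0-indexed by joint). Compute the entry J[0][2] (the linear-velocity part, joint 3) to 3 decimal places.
axis z_2 = (-0.6124,-0.3536,0.7071); lever o_n−o_2 = (-5.5708,-0.9069,0.3789)
cross product → J_v[:, 2] = (0.5073,-3.7071,-1.4142)
J_ω[:, 2] = z_2
entry J[0][2] = 0.5073

0.507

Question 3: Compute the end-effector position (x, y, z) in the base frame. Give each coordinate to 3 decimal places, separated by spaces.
after link 1: o_1 = (-2.5981, -1.5000, 3.0000)
after link 2: o_2 = (-3.7104, -0.9875, 2.2929)
after link 3: o_3 = (-9.2813, -1.8944, 2.6718)

-9.281 -1.894 2.672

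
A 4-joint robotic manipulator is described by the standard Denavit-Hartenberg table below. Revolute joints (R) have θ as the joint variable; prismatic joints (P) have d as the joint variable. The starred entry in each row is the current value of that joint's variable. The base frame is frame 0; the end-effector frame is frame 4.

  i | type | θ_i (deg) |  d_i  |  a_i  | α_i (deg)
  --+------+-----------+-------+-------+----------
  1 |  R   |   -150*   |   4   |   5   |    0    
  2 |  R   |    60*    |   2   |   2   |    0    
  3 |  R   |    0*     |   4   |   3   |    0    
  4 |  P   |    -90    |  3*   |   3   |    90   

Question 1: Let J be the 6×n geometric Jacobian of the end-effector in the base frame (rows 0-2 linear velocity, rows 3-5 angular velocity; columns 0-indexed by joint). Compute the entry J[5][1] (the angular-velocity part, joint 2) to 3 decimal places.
1.000

axis z_1 = (0.0000,0.0000,1.0000); lever o_n−o_1 = (-3.0000,-5.0000,9.0000)
cross product → J_v[:, 1] = (5.0000,-3.0000,0.0000)
J_ω[:, 1] = z_1
entry J[5][1] = 1.0000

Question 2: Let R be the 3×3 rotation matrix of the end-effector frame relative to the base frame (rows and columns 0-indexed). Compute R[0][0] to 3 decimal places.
End-effector x-axis (col 0 of R) = (-1.0000,0.0000,0.0000)
R[0][0] = -1.0000

-1.000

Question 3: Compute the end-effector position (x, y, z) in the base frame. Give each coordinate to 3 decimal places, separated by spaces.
after link 1: o_1 = (-4.3301, -2.5000, 4.0000)
after link 2: o_2 = (-4.3301, -4.5000, 6.0000)
after link 3: o_3 = (-4.3301, -7.5000, 10.0000)
after link 4: o_4 = (-7.3301, -7.5000, 13.0000)

-7.330 -7.500 13.000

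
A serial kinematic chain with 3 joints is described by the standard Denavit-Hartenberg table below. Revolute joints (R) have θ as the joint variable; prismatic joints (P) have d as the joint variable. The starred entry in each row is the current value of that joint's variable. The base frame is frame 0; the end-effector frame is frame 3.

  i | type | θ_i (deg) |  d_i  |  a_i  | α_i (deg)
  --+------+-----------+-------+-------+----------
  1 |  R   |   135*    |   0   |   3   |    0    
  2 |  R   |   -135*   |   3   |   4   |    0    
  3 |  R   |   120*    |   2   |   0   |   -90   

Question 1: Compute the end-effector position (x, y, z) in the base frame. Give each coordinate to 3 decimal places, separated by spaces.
1.879 2.121 5.000

after link 1: o_1 = (-2.1213, 2.1213, 0.0000)
after link 2: o_2 = (1.8787, 2.1213, 3.0000)
after link 3: o_3 = (1.8787, 2.1213, 5.0000)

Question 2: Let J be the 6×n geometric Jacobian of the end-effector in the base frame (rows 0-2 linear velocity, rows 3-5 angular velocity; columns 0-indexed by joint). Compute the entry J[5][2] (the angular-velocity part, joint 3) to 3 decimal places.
1.000

axis z_2 = (0.0000,0.0000,1.0000); lever o_n−o_2 = (0.0000,0.0000,2.0000)
cross product → J_v[:, 2] = (0.0000,0.0000,0.0000)
J_ω[:, 2] = z_2
entry J[5][2] = 1.0000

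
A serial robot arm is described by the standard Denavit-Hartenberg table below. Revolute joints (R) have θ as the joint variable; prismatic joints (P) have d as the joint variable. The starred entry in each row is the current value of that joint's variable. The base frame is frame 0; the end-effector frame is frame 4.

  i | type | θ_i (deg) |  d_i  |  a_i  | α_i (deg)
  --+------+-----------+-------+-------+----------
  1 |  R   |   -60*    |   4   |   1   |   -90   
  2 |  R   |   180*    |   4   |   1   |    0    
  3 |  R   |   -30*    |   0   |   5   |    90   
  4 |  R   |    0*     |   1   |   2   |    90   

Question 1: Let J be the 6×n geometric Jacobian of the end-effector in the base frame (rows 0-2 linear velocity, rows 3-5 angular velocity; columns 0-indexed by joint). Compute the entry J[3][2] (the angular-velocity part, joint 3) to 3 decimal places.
0.866

axis z_2 = (0.8660,0.5000,0.0000); lever o_n−o_2 = (-2.7811,4.8170,-4.3660)
cross product → J_v[:, 2] = (-2.1830,3.7811,5.5622)
J_ω[:, 2] = z_2
entry J[3][2] = 0.8660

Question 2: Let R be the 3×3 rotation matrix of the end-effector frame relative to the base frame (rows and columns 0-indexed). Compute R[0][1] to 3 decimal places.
0.250

End-effector y-axis (col 1 of R) = (0.2500,-0.4330,-0.8660)
R[0][1] = 0.2500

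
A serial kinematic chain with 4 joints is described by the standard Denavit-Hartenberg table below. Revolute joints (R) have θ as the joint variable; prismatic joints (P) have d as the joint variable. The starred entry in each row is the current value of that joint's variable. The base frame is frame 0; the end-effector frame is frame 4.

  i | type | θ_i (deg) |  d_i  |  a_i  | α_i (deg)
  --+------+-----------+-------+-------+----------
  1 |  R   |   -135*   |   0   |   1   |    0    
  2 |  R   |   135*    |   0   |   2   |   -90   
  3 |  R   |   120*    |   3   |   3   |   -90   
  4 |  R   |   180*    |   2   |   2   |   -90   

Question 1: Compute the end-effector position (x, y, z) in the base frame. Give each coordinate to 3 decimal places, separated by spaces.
after link 1: o_1 = (-0.7071, -0.7071, 0.0000)
after link 2: o_2 = (1.2929, -0.7071, 0.0000)
after link 3: o_3 = (-0.2071, 2.2929, -2.5981)
after link 4: o_4 = (-0.9392, 2.2929, 0.1340)

-0.939 2.293 0.134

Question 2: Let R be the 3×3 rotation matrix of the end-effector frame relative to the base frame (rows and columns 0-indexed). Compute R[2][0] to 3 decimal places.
0.866

End-effector x-axis (col 0 of R) = (0.5000,-0.0000,0.8660)
R[2][0] = 0.8660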